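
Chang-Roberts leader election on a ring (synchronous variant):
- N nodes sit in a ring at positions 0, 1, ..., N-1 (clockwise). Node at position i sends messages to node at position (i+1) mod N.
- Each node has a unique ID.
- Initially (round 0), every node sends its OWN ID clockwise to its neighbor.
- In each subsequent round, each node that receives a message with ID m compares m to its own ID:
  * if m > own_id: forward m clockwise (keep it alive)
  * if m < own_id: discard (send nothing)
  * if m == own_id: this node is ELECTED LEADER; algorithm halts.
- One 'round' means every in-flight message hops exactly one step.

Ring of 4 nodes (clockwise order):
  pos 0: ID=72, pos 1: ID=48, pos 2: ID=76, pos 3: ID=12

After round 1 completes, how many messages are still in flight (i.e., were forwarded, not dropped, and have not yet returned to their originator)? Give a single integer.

Answer: 2

Derivation:
Round 1: pos1(id48) recv 72: fwd; pos2(id76) recv 48: drop; pos3(id12) recv 76: fwd; pos0(id72) recv 12: drop
After round 1: 2 messages still in flight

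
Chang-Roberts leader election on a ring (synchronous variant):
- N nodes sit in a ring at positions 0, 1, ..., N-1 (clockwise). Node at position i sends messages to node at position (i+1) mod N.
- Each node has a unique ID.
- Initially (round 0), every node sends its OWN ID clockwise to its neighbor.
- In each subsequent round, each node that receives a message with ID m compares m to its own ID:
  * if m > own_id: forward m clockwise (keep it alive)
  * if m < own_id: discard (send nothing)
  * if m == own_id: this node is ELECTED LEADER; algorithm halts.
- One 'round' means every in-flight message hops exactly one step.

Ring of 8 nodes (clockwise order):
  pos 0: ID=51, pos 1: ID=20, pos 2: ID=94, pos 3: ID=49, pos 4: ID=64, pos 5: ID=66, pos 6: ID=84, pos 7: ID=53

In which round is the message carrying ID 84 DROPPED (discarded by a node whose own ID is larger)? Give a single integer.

Answer: 4

Derivation:
Round 1: pos1(id20) recv 51: fwd; pos2(id94) recv 20: drop; pos3(id49) recv 94: fwd; pos4(id64) recv 49: drop; pos5(id66) recv 64: drop; pos6(id84) recv 66: drop; pos7(id53) recv 84: fwd; pos0(id51) recv 53: fwd
Round 2: pos2(id94) recv 51: drop; pos4(id64) recv 94: fwd; pos0(id51) recv 84: fwd; pos1(id20) recv 53: fwd
Round 3: pos5(id66) recv 94: fwd; pos1(id20) recv 84: fwd; pos2(id94) recv 53: drop
Round 4: pos6(id84) recv 94: fwd; pos2(id94) recv 84: drop
Round 5: pos7(id53) recv 94: fwd
Round 6: pos0(id51) recv 94: fwd
Round 7: pos1(id20) recv 94: fwd
Round 8: pos2(id94) recv 94: ELECTED
Message ID 84 originates at pos 6; dropped at pos 2 in round 4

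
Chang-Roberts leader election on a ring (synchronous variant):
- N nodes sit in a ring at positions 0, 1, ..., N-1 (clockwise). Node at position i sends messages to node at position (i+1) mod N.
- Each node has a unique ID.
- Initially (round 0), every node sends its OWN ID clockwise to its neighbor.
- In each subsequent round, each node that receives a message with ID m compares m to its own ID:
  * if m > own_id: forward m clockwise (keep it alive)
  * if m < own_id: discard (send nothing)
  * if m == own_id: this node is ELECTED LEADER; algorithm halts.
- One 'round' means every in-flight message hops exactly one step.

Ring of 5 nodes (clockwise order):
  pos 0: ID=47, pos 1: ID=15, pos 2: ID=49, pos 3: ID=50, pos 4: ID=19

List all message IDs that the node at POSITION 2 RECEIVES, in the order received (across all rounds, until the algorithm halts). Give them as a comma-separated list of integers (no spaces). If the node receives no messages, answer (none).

Answer: 15,47,50

Derivation:
Round 1: pos1(id15) recv 47: fwd; pos2(id49) recv 15: drop; pos3(id50) recv 49: drop; pos4(id19) recv 50: fwd; pos0(id47) recv 19: drop
Round 2: pos2(id49) recv 47: drop; pos0(id47) recv 50: fwd
Round 3: pos1(id15) recv 50: fwd
Round 4: pos2(id49) recv 50: fwd
Round 5: pos3(id50) recv 50: ELECTED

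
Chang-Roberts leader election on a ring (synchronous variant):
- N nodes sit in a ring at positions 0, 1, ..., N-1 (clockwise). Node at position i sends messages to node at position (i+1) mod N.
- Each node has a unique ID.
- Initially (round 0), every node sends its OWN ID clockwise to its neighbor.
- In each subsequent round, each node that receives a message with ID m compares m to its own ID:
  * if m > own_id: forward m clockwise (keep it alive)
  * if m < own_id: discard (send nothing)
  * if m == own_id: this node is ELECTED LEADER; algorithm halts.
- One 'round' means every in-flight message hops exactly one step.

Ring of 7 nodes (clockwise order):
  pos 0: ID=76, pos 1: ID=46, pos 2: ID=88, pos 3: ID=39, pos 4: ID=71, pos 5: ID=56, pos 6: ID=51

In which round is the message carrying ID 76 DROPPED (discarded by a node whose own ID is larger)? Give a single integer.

Answer: 2

Derivation:
Round 1: pos1(id46) recv 76: fwd; pos2(id88) recv 46: drop; pos3(id39) recv 88: fwd; pos4(id71) recv 39: drop; pos5(id56) recv 71: fwd; pos6(id51) recv 56: fwd; pos0(id76) recv 51: drop
Round 2: pos2(id88) recv 76: drop; pos4(id71) recv 88: fwd; pos6(id51) recv 71: fwd; pos0(id76) recv 56: drop
Round 3: pos5(id56) recv 88: fwd; pos0(id76) recv 71: drop
Round 4: pos6(id51) recv 88: fwd
Round 5: pos0(id76) recv 88: fwd
Round 6: pos1(id46) recv 88: fwd
Round 7: pos2(id88) recv 88: ELECTED
Message ID 76 originates at pos 0; dropped at pos 2 in round 2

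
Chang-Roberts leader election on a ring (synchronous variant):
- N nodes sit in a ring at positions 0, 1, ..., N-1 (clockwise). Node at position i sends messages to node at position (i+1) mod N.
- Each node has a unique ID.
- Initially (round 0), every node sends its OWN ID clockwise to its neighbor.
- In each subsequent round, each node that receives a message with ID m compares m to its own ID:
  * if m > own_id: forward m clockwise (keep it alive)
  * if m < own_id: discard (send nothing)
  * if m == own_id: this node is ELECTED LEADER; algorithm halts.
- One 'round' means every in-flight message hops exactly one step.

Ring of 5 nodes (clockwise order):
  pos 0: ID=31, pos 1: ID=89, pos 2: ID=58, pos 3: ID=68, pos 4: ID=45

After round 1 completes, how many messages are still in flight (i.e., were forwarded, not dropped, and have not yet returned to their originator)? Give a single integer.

Round 1: pos1(id89) recv 31: drop; pos2(id58) recv 89: fwd; pos3(id68) recv 58: drop; pos4(id45) recv 68: fwd; pos0(id31) recv 45: fwd
After round 1: 3 messages still in flight

Answer: 3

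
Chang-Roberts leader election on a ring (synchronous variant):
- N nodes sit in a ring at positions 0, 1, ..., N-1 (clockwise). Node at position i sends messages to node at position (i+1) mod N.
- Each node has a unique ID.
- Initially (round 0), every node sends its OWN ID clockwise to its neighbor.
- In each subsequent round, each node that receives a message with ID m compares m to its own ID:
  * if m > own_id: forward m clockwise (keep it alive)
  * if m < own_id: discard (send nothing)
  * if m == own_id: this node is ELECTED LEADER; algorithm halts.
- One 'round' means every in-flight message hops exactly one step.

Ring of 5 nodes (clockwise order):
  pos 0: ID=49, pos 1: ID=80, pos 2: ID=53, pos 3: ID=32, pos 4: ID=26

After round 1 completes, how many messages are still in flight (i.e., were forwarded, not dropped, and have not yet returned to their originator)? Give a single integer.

Answer: 3

Derivation:
Round 1: pos1(id80) recv 49: drop; pos2(id53) recv 80: fwd; pos3(id32) recv 53: fwd; pos4(id26) recv 32: fwd; pos0(id49) recv 26: drop
After round 1: 3 messages still in flight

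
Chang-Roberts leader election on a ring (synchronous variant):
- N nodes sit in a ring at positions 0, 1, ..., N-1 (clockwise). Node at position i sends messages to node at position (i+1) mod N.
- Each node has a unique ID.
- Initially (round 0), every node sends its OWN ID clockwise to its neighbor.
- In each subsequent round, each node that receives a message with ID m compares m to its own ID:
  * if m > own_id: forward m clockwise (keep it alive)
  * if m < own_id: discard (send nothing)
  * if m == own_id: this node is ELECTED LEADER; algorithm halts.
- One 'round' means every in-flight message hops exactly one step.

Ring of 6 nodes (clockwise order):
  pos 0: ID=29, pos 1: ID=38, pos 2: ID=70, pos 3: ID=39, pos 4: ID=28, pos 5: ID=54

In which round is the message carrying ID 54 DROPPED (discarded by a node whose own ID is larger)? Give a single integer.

Round 1: pos1(id38) recv 29: drop; pos2(id70) recv 38: drop; pos3(id39) recv 70: fwd; pos4(id28) recv 39: fwd; pos5(id54) recv 28: drop; pos0(id29) recv 54: fwd
Round 2: pos4(id28) recv 70: fwd; pos5(id54) recv 39: drop; pos1(id38) recv 54: fwd
Round 3: pos5(id54) recv 70: fwd; pos2(id70) recv 54: drop
Round 4: pos0(id29) recv 70: fwd
Round 5: pos1(id38) recv 70: fwd
Round 6: pos2(id70) recv 70: ELECTED
Message ID 54 originates at pos 5; dropped at pos 2 in round 3

Answer: 3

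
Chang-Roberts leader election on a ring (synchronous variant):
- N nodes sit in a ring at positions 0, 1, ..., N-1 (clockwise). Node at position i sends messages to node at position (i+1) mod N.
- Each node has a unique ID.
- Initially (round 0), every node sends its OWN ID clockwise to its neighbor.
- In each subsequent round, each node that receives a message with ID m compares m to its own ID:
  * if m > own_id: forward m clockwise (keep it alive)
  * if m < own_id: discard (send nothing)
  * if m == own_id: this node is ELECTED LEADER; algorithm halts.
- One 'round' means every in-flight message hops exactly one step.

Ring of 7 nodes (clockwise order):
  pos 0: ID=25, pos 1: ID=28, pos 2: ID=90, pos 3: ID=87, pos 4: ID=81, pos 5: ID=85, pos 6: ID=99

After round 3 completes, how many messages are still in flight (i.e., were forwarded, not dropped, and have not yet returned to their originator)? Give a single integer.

Round 1: pos1(id28) recv 25: drop; pos2(id90) recv 28: drop; pos3(id87) recv 90: fwd; pos4(id81) recv 87: fwd; pos5(id85) recv 81: drop; pos6(id99) recv 85: drop; pos0(id25) recv 99: fwd
Round 2: pos4(id81) recv 90: fwd; pos5(id85) recv 87: fwd; pos1(id28) recv 99: fwd
Round 3: pos5(id85) recv 90: fwd; pos6(id99) recv 87: drop; pos2(id90) recv 99: fwd
After round 3: 2 messages still in flight

Answer: 2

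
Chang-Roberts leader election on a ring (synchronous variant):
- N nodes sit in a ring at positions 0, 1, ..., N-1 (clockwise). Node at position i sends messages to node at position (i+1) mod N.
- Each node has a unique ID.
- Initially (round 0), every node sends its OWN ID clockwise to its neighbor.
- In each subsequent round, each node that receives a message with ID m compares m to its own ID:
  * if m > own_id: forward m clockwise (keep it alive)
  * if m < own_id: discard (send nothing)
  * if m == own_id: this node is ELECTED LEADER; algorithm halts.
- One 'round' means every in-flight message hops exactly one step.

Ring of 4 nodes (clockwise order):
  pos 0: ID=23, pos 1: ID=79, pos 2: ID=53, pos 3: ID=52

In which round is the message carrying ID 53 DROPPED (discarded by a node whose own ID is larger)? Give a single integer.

Answer: 3

Derivation:
Round 1: pos1(id79) recv 23: drop; pos2(id53) recv 79: fwd; pos3(id52) recv 53: fwd; pos0(id23) recv 52: fwd
Round 2: pos3(id52) recv 79: fwd; pos0(id23) recv 53: fwd; pos1(id79) recv 52: drop
Round 3: pos0(id23) recv 79: fwd; pos1(id79) recv 53: drop
Round 4: pos1(id79) recv 79: ELECTED
Message ID 53 originates at pos 2; dropped at pos 1 in round 3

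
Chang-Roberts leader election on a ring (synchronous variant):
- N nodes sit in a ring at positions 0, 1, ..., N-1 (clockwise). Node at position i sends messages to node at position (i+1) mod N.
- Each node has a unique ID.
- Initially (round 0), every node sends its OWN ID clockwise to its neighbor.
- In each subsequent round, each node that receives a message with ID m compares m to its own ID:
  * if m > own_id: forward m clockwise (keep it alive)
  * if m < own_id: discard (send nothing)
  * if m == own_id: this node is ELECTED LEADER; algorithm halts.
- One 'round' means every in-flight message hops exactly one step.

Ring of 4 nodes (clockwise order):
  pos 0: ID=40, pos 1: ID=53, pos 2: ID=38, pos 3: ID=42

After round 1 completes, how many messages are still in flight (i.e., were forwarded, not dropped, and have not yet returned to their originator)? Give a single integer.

Round 1: pos1(id53) recv 40: drop; pos2(id38) recv 53: fwd; pos3(id42) recv 38: drop; pos0(id40) recv 42: fwd
After round 1: 2 messages still in flight

Answer: 2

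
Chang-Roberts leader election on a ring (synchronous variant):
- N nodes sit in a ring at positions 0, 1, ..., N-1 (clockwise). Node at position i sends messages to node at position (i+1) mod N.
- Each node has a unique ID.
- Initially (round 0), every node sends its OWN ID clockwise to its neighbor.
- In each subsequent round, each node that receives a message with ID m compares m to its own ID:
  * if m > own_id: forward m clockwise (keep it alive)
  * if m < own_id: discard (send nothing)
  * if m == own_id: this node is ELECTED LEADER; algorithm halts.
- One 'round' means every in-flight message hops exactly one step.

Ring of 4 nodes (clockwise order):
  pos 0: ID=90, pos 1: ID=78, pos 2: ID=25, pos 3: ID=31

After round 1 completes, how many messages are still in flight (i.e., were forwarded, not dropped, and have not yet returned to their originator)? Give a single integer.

Answer: 2

Derivation:
Round 1: pos1(id78) recv 90: fwd; pos2(id25) recv 78: fwd; pos3(id31) recv 25: drop; pos0(id90) recv 31: drop
After round 1: 2 messages still in flight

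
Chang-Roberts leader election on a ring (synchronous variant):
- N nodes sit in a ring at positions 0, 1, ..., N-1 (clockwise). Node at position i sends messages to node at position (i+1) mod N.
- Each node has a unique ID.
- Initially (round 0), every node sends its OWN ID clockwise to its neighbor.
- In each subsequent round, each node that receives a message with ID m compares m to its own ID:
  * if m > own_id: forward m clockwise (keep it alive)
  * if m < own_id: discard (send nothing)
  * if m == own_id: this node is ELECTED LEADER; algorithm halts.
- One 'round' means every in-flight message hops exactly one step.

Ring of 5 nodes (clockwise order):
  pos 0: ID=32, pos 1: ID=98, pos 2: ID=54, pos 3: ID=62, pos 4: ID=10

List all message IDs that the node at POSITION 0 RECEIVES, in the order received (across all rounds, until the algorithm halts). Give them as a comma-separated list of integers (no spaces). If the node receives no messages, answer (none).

Round 1: pos1(id98) recv 32: drop; pos2(id54) recv 98: fwd; pos3(id62) recv 54: drop; pos4(id10) recv 62: fwd; pos0(id32) recv 10: drop
Round 2: pos3(id62) recv 98: fwd; pos0(id32) recv 62: fwd
Round 3: pos4(id10) recv 98: fwd; pos1(id98) recv 62: drop
Round 4: pos0(id32) recv 98: fwd
Round 5: pos1(id98) recv 98: ELECTED

Answer: 10,62,98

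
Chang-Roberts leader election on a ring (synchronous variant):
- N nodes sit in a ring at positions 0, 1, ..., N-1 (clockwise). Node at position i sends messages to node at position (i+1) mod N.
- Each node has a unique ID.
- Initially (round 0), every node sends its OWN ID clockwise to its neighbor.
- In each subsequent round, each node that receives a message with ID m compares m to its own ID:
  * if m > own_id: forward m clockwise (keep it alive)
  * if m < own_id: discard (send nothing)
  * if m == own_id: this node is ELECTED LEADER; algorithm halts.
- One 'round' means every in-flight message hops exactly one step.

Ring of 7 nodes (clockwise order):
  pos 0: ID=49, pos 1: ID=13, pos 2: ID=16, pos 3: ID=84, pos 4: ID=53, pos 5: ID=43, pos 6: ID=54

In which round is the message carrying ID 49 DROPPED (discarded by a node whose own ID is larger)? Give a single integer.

Round 1: pos1(id13) recv 49: fwd; pos2(id16) recv 13: drop; pos3(id84) recv 16: drop; pos4(id53) recv 84: fwd; pos5(id43) recv 53: fwd; pos6(id54) recv 43: drop; pos0(id49) recv 54: fwd
Round 2: pos2(id16) recv 49: fwd; pos5(id43) recv 84: fwd; pos6(id54) recv 53: drop; pos1(id13) recv 54: fwd
Round 3: pos3(id84) recv 49: drop; pos6(id54) recv 84: fwd; pos2(id16) recv 54: fwd
Round 4: pos0(id49) recv 84: fwd; pos3(id84) recv 54: drop
Round 5: pos1(id13) recv 84: fwd
Round 6: pos2(id16) recv 84: fwd
Round 7: pos3(id84) recv 84: ELECTED
Message ID 49 originates at pos 0; dropped at pos 3 in round 3

Answer: 3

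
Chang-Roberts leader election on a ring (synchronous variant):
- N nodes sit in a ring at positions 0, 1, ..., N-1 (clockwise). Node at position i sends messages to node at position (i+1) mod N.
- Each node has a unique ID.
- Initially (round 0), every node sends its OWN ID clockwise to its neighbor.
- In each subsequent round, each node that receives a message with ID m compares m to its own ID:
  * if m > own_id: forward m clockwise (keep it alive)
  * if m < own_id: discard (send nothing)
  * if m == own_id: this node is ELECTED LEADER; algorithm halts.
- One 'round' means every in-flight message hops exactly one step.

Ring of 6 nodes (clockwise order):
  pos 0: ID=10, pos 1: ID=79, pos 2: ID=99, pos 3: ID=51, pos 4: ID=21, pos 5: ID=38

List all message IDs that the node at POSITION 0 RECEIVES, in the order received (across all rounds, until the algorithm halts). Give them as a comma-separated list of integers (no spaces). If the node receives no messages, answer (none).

Answer: 38,51,99

Derivation:
Round 1: pos1(id79) recv 10: drop; pos2(id99) recv 79: drop; pos3(id51) recv 99: fwd; pos4(id21) recv 51: fwd; pos5(id38) recv 21: drop; pos0(id10) recv 38: fwd
Round 2: pos4(id21) recv 99: fwd; pos5(id38) recv 51: fwd; pos1(id79) recv 38: drop
Round 3: pos5(id38) recv 99: fwd; pos0(id10) recv 51: fwd
Round 4: pos0(id10) recv 99: fwd; pos1(id79) recv 51: drop
Round 5: pos1(id79) recv 99: fwd
Round 6: pos2(id99) recv 99: ELECTED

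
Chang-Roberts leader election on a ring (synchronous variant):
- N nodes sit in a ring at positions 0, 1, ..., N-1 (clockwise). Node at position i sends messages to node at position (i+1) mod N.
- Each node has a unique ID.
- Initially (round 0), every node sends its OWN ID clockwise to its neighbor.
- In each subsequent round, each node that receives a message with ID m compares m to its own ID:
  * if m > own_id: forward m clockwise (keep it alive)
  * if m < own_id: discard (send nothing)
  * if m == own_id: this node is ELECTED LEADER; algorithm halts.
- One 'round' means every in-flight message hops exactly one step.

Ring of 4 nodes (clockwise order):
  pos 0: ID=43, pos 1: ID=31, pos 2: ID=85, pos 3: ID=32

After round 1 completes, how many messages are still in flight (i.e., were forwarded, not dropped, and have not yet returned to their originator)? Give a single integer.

Answer: 2

Derivation:
Round 1: pos1(id31) recv 43: fwd; pos2(id85) recv 31: drop; pos3(id32) recv 85: fwd; pos0(id43) recv 32: drop
After round 1: 2 messages still in flight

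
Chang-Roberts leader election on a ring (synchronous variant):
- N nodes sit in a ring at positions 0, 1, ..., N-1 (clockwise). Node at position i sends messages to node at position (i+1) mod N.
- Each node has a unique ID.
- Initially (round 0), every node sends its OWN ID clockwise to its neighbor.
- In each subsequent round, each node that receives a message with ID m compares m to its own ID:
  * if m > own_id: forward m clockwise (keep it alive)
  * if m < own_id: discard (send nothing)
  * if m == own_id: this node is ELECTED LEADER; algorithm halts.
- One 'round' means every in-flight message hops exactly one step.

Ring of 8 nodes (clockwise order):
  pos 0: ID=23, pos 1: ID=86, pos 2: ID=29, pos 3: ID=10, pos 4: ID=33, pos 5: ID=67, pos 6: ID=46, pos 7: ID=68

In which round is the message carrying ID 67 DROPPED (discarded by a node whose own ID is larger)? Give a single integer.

Answer: 2

Derivation:
Round 1: pos1(id86) recv 23: drop; pos2(id29) recv 86: fwd; pos3(id10) recv 29: fwd; pos4(id33) recv 10: drop; pos5(id67) recv 33: drop; pos6(id46) recv 67: fwd; pos7(id68) recv 46: drop; pos0(id23) recv 68: fwd
Round 2: pos3(id10) recv 86: fwd; pos4(id33) recv 29: drop; pos7(id68) recv 67: drop; pos1(id86) recv 68: drop
Round 3: pos4(id33) recv 86: fwd
Round 4: pos5(id67) recv 86: fwd
Round 5: pos6(id46) recv 86: fwd
Round 6: pos7(id68) recv 86: fwd
Round 7: pos0(id23) recv 86: fwd
Round 8: pos1(id86) recv 86: ELECTED
Message ID 67 originates at pos 5; dropped at pos 7 in round 2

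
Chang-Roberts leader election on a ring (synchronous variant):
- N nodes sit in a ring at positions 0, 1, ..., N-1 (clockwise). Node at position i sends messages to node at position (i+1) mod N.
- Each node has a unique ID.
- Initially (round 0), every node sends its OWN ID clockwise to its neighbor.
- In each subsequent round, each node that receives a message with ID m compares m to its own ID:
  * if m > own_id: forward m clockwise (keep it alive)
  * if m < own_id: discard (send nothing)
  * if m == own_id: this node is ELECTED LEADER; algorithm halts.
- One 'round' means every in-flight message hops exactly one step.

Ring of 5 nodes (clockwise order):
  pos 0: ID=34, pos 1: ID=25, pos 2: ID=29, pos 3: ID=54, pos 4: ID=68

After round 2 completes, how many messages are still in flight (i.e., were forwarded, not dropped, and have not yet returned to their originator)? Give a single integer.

Round 1: pos1(id25) recv 34: fwd; pos2(id29) recv 25: drop; pos3(id54) recv 29: drop; pos4(id68) recv 54: drop; pos0(id34) recv 68: fwd
Round 2: pos2(id29) recv 34: fwd; pos1(id25) recv 68: fwd
After round 2: 2 messages still in flight

Answer: 2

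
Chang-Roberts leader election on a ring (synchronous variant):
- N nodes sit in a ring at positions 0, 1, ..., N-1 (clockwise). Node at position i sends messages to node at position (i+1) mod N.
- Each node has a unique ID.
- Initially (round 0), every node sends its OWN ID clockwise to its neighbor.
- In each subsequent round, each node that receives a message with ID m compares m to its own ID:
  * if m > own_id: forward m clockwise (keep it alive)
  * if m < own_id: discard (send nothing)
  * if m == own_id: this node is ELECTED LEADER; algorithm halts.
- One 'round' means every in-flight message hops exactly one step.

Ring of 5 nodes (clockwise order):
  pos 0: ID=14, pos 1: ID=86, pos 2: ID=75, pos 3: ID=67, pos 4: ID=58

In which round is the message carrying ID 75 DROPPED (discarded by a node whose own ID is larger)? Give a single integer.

Answer: 4

Derivation:
Round 1: pos1(id86) recv 14: drop; pos2(id75) recv 86: fwd; pos3(id67) recv 75: fwd; pos4(id58) recv 67: fwd; pos0(id14) recv 58: fwd
Round 2: pos3(id67) recv 86: fwd; pos4(id58) recv 75: fwd; pos0(id14) recv 67: fwd; pos1(id86) recv 58: drop
Round 3: pos4(id58) recv 86: fwd; pos0(id14) recv 75: fwd; pos1(id86) recv 67: drop
Round 4: pos0(id14) recv 86: fwd; pos1(id86) recv 75: drop
Round 5: pos1(id86) recv 86: ELECTED
Message ID 75 originates at pos 2; dropped at pos 1 in round 4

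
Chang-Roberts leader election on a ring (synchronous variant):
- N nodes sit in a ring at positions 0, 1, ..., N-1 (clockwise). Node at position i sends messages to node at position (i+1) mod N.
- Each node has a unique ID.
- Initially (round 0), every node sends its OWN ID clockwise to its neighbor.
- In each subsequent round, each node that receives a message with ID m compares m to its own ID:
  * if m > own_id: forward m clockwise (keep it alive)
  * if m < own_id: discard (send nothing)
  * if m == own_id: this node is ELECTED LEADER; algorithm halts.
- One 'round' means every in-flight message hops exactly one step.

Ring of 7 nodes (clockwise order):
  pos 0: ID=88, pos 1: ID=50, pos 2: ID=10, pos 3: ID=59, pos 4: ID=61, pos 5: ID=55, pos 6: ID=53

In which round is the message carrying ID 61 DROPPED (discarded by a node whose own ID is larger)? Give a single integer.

Answer: 3

Derivation:
Round 1: pos1(id50) recv 88: fwd; pos2(id10) recv 50: fwd; pos3(id59) recv 10: drop; pos4(id61) recv 59: drop; pos5(id55) recv 61: fwd; pos6(id53) recv 55: fwd; pos0(id88) recv 53: drop
Round 2: pos2(id10) recv 88: fwd; pos3(id59) recv 50: drop; pos6(id53) recv 61: fwd; pos0(id88) recv 55: drop
Round 3: pos3(id59) recv 88: fwd; pos0(id88) recv 61: drop
Round 4: pos4(id61) recv 88: fwd
Round 5: pos5(id55) recv 88: fwd
Round 6: pos6(id53) recv 88: fwd
Round 7: pos0(id88) recv 88: ELECTED
Message ID 61 originates at pos 4; dropped at pos 0 in round 3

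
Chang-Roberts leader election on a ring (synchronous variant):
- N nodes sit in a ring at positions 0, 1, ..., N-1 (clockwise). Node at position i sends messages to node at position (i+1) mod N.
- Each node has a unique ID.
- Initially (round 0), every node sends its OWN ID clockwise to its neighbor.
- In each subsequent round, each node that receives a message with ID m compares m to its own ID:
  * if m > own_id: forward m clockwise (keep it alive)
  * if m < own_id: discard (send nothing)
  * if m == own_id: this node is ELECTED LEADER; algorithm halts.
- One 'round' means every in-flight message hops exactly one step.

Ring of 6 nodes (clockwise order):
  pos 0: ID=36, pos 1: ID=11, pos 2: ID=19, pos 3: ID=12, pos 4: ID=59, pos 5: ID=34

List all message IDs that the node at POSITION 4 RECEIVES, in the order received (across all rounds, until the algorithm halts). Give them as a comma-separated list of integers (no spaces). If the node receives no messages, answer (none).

Round 1: pos1(id11) recv 36: fwd; pos2(id19) recv 11: drop; pos3(id12) recv 19: fwd; pos4(id59) recv 12: drop; pos5(id34) recv 59: fwd; pos0(id36) recv 34: drop
Round 2: pos2(id19) recv 36: fwd; pos4(id59) recv 19: drop; pos0(id36) recv 59: fwd
Round 3: pos3(id12) recv 36: fwd; pos1(id11) recv 59: fwd
Round 4: pos4(id59) recv 36: drop; pos2(id19) recv 59: fwd
Round 5: pos3(id12) recv 59: fwd
Round 6: pos4(id59) recv 59: ELECTED

Answer: 12,19,36,59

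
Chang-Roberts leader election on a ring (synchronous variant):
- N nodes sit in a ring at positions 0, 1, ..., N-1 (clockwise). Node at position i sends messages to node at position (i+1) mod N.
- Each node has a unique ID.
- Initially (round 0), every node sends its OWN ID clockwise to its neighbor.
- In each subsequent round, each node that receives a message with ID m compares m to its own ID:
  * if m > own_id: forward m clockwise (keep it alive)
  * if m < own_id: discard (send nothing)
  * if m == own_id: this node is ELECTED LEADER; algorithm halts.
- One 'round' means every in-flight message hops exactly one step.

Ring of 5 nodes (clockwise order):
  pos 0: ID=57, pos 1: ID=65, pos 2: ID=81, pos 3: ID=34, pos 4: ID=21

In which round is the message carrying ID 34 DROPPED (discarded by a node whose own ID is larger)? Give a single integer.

Round 1: pos1(id65) recv 57: drop; pos2(id81) recv 65: drop; pos3(id34) recv 81: fwd; pos4(id21) recv 34: fwd; pos0(id57) recv 21: drop
Round 2: pos4(id21) recv 81: fwd; pos0(id57) recv 34: drop
Round 3: pos0(id57) recv 81: fwd
Round 4: pos1(id65) recv 81: fwd
Round 5: pos2(id81) recv 81: ELECTED
Message ID 34 originates at pos 3; dropped at pos 0 in round 2

Answer: 2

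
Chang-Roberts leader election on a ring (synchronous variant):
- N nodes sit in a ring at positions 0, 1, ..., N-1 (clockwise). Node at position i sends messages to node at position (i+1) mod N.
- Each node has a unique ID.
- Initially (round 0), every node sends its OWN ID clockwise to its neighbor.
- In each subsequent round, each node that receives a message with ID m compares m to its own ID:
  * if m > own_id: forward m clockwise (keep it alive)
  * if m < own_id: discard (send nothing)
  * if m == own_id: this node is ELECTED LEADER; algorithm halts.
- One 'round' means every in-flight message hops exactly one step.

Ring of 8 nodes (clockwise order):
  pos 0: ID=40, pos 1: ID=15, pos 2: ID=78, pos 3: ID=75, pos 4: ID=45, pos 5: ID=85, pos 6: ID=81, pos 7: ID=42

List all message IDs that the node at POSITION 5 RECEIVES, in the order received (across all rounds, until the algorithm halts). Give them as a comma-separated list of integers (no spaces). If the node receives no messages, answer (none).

Answer: 45,75,78,81,85

Derivation:
Round 1: pos1(id15) recv 40: fwd; pos2(id78) recv 15: drop; pos3(id75) recv 78: fwd; pos4(id45) recv 75: fwd; pos5(id85) recv 45: drop; pos6(id81) recv 85: fwd; pos7(id42) recv 81: fwd; pos0(id40) recv 42: fwd
Round 2: pos2(id78) recv 40: drop; pos4(id45) recv 78: fwd; pos5(id85) recv 75: drop; pos7(id42) recv 85: fwd; pos0(id40) recv 81: fwd; pos1(id15) recv 42: fwd
Round 3: pos5(id85) recv 78: drop; pos0(id40) recv 85: fwd; pos1(id15) recv 81: fwd; pos2(id78) recv 42: drop
Round 4: pos1(id15) recv 85: fwd; pos2(id78) recv 81: fwd
Round 5: pos2(id78) recv 85: fwd; pos3(id75) recv 81: fwd
Round 6: pos3(id75) recv 85: fwd; pos4(id45) recv 81: fwd
Round 7: pos4(id45) recv 85: fwd; pos5(id85) recv 81: drop
Round 8: pos5(id85) recv 85: ELECTED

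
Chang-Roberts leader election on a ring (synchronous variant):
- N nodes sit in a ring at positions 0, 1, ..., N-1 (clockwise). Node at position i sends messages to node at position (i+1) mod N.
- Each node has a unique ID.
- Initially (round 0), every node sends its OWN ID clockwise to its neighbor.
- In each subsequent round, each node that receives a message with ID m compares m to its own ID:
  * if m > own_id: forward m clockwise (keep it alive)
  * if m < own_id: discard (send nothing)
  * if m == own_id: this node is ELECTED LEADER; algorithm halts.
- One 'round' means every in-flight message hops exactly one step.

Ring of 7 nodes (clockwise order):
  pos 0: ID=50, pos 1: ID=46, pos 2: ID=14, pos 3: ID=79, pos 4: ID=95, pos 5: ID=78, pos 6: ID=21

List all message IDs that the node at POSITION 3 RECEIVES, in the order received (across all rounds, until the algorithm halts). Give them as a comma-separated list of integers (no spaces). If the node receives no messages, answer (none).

Round 1: pos1(id46) recv 50: fwd; pos2(id14) recv 46: fwd; pos3(id79) recv 14: drop; pos4(id95) recv 79: drop; pos5(id78) recv 95: fwd; pos6(id21) recv 78: fwd; pos0(id50) recv 21: drop
Round 2: pos2(id14) recv 50: fwd; pos3(id79) recv 46: drop; pos6(id21) recv 95: fwd; pos0(id50) recv 78: fwd
Round 3: pos3(id79) recv 50: drop; pos0(id50) recv 95: fwd; pos1(id46) recv 78: fwd
Round 4: pos1(id46) recv 95: fwd; pos2(id14) recv 78: fwd
Round 5: pos2(id14) recv 95: fwd; pos3(id79) recv 78: drop
Round 6: pos3(id79) recv 95: fwd
Round 7: pos4(id95) recv 95: ELECTED

Answer: 14,46,50,78,95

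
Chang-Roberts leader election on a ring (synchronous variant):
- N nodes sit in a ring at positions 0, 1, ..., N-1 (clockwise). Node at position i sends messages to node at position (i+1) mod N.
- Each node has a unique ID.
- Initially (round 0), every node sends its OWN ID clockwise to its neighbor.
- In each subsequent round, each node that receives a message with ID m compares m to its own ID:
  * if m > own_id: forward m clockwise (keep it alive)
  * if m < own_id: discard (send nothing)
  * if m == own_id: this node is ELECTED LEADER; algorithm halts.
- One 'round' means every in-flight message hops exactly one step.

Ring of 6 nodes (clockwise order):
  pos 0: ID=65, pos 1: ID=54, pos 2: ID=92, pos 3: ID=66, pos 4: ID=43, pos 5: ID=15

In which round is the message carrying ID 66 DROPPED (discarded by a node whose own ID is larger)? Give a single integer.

Round 1: pos1(id54) recv 65: fwd; pos2(id92) recv 54: drop; pos3(id66) recv 92: fwd; pos4(id43) recv 66: fwd; pos5(id15) recv 43: fwd; pos0(id65) recv 15: drop
Round 2: pos2(id92) recv 65: drop; pos4(id43) recv 92: fwd; pos5(id15) recv 66: fwd; pos0(id65) recv 43: drop
Round 3: pos5(id15) recv 92: fwd; pos0(id65) recv 66: fwd
Round 4: pos0(id65) recv 92: fwd; pos1(id54) recv 66: fwd
Round 5: pos1(id54) recv 92: fwd; pos2(id92) recv 66: drop
Round 6: pos2(id92) recv 92: ELECTED
Message ID 66 originates at pos 3; dropped at pos 2 in round 5

Answer: 5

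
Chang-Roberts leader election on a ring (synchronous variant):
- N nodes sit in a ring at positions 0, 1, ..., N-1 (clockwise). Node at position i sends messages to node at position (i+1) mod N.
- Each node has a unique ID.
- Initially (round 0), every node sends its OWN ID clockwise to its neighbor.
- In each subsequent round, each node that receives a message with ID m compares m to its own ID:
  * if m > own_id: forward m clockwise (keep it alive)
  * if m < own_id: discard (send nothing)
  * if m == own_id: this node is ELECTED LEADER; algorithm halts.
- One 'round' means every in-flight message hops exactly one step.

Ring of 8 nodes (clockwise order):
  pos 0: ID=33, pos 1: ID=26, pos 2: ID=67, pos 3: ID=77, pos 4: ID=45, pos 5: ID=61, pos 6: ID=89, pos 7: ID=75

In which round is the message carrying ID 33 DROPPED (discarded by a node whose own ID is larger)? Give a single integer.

Answer: 2

Derivation:
Round 1: pos1(id26) recv 33: fwd; pos2(id67) recv 26: drop; pos3(id77) recv 67: drop; pos4(id45) recv 77: fwd; pos5(id61) recv 45: drop; pos6(id89) recv 61: drop; pos7(id75) recv 89: fwd; pos0(id33) recv 75: fwd
Round 2: pos2(id67) recv 33: drop; pos5(id61) recv 77: fwd; pos0(id33) recv 89: fwd; pos1(id26) recv 75: fwd
Round 3: pos6(id89) recv 77: drop; pos1(id26) recv 89: fwd; pos2(id67) recv 75: fwd
Round 4: pos2(id67) recv 89: fwd; pos3(id77) recv 75: drop
Round 5: pos3(id77) recv 89: fwd
Round 6: pos4(id45) recv 89: fwd
Round 7: pos5(id61) recv 89: fwd
Round 8: pos6(id89) recv 89: ELECTED
Message ID 33 originates at pos 0; dropped at pos 2 in round 2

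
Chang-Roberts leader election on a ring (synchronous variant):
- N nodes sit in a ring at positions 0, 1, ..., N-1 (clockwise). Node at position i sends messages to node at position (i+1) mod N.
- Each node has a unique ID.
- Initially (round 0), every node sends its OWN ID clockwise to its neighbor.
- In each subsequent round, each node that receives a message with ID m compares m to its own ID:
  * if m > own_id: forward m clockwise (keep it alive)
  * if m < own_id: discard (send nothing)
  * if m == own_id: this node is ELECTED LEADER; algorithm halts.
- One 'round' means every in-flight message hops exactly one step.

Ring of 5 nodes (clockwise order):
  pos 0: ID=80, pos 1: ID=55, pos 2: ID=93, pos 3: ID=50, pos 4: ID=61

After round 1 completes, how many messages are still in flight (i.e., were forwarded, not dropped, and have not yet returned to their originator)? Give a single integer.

Round 1: pos1(id55) recv 80: fwd; pos2(id93) recv 55: drop; pos3(id50) recv 93: fwd; pos4(id61) recv 50: drop; pos0(id80) recv 61: drop
After round 1: 2 messages still in flight

Answer: 2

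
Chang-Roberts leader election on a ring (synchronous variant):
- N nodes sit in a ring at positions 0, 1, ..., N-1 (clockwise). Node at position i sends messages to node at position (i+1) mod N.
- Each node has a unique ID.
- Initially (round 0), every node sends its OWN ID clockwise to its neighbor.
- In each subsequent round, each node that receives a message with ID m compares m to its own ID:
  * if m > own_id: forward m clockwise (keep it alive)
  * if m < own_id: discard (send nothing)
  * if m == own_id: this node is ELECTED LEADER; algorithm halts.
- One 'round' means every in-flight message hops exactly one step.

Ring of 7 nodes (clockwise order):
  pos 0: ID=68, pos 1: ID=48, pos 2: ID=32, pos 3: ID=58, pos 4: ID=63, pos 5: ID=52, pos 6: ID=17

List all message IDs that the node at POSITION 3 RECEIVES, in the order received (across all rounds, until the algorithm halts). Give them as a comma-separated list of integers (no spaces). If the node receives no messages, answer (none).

Round 1: pos1(id48) recv 68: fwd; pos2(id32) recv 48: fwd; pos3(id58) recv 32: drop; pos4(id63) recv 58: drop; pos5(id52) recv 63: fwd; pos6(id17) recv 52: fwd; pos0(id68) recv 17: drop
Round 2: pos2(id32) recv 68: fwd; pos3(id58) recv 48: drop; pos6(id17) recv 63: fwd; pos0(id68) recv 52: drop
Round 3: pos3(id58) recv 68: fwd; pos0(id68) recv 63: drop
Round 4: pos4(id63) recv 68: fwd
Round 5: pos5(id52) recv 68: fwd
Round 6: pos6(id17) recv 68: fwd
Round 7: pos0(id68) recv 68: ELECTED

Answer: 32,48,68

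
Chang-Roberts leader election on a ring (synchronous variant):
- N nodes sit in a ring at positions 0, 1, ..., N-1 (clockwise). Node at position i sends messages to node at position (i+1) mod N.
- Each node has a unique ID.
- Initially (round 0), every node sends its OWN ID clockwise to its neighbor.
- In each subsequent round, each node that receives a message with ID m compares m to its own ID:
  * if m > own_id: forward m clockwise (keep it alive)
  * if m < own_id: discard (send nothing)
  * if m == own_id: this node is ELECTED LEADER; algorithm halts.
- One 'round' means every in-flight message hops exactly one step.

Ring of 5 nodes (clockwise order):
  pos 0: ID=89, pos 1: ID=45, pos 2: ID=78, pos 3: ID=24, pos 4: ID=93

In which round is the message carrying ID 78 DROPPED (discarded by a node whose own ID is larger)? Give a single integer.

Answer: 2

Derivation:
Round 1: pos1(id45) recv 89: fwd; pos2(id78) recv 45: drop; pos3(id24) recv 78: fwd; pos4(id93) recv 24: drop; pos0(id89) recv 93: fwd
Round 2: pos2(id78) recv 89: fwd; pos4(id93) recv 78: drop; pos1(id45) recv 93: fwd
Round 3: pos3(id24) recv 89: fwd; pos2(id78) recv 93: fwd
Round 4: pos4(id93) recv 89: drop; pos3(id24) recv 93: fwd
Round 5: pos4(id93) recv 93: ELECTED
Message ID 78 originates at pos 2; dropped at pos 4 in round 2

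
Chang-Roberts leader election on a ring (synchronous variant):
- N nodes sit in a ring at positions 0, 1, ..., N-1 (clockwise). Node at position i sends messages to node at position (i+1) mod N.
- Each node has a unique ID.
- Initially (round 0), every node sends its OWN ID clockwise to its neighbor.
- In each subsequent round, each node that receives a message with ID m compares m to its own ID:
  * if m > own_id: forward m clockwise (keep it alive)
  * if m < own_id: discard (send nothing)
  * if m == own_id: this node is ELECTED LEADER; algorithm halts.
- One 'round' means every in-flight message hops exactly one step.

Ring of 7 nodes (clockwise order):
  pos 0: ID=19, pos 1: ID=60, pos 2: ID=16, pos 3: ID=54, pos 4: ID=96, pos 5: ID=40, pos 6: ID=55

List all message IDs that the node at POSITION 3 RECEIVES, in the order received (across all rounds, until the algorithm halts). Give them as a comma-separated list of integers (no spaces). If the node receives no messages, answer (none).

Answer: 16,60,96

Derivation:
Round 1: pos1(id60) recv 19: drop; pos2(id16) recv 60: fwd; pos3(id54) recv 16: drop; pos4(id96) recv 54: drop; pos5(id40) recv 96: fwd; pos6(id55) recv 40: drop; pos0(id19) recv 55: fwd
Round 2: pos3(id54) recv 60: fwd; pos6(id55) recv 96: fwd; pos1(id60) recv 55: drop
Round 3: pos4(id96) recv 60: drop; pos0(id19) recv 96: fwd
Round 4: pos1(id60) recv 96: fwd
Round 5: pos2(id16) recv 96: fwd
Round 6: pos3(id54) recv 96: fwd
Round 7: pos4(id96) recv 96: ELECTED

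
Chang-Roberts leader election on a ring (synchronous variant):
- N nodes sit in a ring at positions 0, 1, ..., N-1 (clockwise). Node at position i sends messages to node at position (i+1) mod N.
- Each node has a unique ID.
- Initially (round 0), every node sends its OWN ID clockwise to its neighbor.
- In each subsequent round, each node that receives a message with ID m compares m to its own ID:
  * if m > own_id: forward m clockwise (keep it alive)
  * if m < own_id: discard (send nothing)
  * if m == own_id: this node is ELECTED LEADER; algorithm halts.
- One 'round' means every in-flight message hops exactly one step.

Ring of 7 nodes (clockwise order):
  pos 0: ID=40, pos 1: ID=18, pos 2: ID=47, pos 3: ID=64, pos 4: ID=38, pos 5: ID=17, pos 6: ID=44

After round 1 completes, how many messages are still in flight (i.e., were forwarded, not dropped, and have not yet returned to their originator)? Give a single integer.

Answer: 4

Derivation:
Round 1: pos1(id18) recv 40: fwd; pos2(id47) recv 18: drop; pos3(id64) recv 47: drop; pos4(id38) recv 64: fwd; pos5(id17) recv 38: fwd; pos6(id44) recv 17: drop; pos0(id40) recv 44: fwd
After round 1: 4 messages still in flight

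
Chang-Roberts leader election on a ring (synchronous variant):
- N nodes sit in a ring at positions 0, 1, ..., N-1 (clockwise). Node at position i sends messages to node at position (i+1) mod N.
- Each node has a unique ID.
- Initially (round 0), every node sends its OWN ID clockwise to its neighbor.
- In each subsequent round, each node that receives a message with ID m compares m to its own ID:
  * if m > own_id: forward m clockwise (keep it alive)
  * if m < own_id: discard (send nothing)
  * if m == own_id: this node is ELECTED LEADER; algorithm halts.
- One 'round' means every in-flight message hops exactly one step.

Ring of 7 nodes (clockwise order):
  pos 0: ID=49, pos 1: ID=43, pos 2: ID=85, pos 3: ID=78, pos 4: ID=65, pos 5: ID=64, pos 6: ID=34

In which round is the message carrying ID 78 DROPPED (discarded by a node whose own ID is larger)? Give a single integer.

Round 1: pos1(id43) recv 49: fwd; pos2(id85) recv 43: drop; pos3(id78) recv 85: fwd; pos4(id65) recv 78: fwd; pos5(id64) recv 65: fwd; pos6(id34) recv 64: fwd; pos0(id49) recv 34: drop
Round 2: pos2(id85) recv 49: drop; pos4(id65) recv 85: fwd; pos5(id64) recv 78: fwd; pos6(id34) recv 65: fwd; pos0(id49) recv 64: fwd
Round 3: pos5(id64) recv 85: fwd; pos6(id34) recv 78: fwd; pos0(id49) recv 65: fwd; pos1(id43) recv 64: fwd
Round 4: pos6(id34) recv 85: fwd; pos0(id49) recv 78: fwd; pos1(id43) recv 65: fwd; pos2(id85) recv 64: drop
Round 5: pos0(id49) recv 85: fwd; pos1(id43) recv 78: fwd; pos2(id85) recv 65: drop
Round 6: pos1(id43) recv 85: fwd; pos2(id85) recv 78: drop
Round 7: pos2(id85) recv 85: ELECTED
Message ID 78 originates at pos 3; dropped at pos 2 in round 6

Answer: 6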